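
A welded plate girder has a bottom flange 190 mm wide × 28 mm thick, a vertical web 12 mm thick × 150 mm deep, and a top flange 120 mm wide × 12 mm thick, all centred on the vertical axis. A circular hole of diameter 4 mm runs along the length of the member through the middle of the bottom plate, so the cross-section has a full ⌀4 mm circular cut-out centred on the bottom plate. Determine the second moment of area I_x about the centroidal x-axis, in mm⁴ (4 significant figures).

Treat the section as a set of non-overlapping primitives; coordinates are from the bounding-box lower-left.
Bottom plate: 190 × 28, A = 5 320 mm², y = 14 mm, Ī = 347 573 mm⁴.
Web plate: 12 × 150, A = 1 800 mm², y = 103 mm, Ī = 3 375 000 mm⁴.
Top plate: 120 × 12, A = 1 440 mm², y = 184 mm, Ī = 17 280 mm⁴.
Hole (subtracted): ⌀4, A = 12.5664 mm², y = 14 mm, Ī = 12.5664 mm⁴.
Centroid: ȳ = ΣA·y / ΣA = 61.3826 mm.
Transfer each piece to the centroidal x-axis using Ī + A·d² with d = y − 61.3826:
  bottom plate: d = -47.3826 mm → contributes +12 291 585 mm⁴
  web plate: d = 41.6174 mm → contributes +6 492 608 mm⁴
  top plate: d = 122.617 mm → contributes +21 667 703 mm⁴
  hole: d = -47.3826 mm → contributes −28225.5 mm⁴
Total I = 40 423 670 mm⁴.

I_x ≈ 4.042 × 10⁷ mm⁴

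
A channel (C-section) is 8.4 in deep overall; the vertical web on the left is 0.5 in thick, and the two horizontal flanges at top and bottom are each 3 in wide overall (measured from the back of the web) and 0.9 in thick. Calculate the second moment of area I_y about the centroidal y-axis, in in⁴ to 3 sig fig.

I_y ≈ 7.32 in⁴

Decompose the section into non-overlapping parts with the origin at the bottom-left of its bounding rectangle.
Web: 0.5 × 8.4, A = 4.2 in², x = 0.25 in, Ī = 0.0875 in⁴.
Top flange (beyond web): 2.5 × 0.9, A = 2.25 in², x = 1.75 in, Ī = 1.1719 in⁴.
Bottom flange (beyond web): 2.5 × 0.9, A = 2.25 in², x = 1.75 in, Ī = 1.1719 in⁴.
Centroid: x̄ = ΣA·x / ΣA = 1.0259 in.
Transfer each piece to the centroidal y-axis using Ī + A·d² with d = x − 1.0259:
  web: d = -0.77586 in → contributes +2.6157 in⁴
  top flange (beyond web): d = 0.72414 in → contributes +2.3517 in⁴
  bottom flange (beyond web): d = 0.72414 in → contributes +2.3517 in⁴
Total I = 7.3192 in⁴.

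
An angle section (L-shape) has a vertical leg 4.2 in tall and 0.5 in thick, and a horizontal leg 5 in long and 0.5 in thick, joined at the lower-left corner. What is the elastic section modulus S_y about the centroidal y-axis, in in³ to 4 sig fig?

Split into non-overlapping primitives; take the origin at the lower-left of the bounding box.
Vertical leg: 0.5 × 4.2, A = 2.1 in², x = 0.25 in, Ī = 0.04375 in⁴.
Horizontal leg (remainder): 4.5 × 0.5, A = 2.25 in², x = 2.75 in, Ī = 3.79688 in⁴.
Centroid: x̄ = ΣA·x / ΣA = 1.5431 in.
Transfer each piece to the centroidal y-axis using Ī + A·d² with d = x − 1.5431:
  vertical leg: d = -1.2931 in → contributes +3.55519 in⁴
  horizontal leg (remainder): d = 1.2069 in → contributes +7.07422 in⁴
Total I = 10.6294 in⁴.
Extreme fibre distance c = 3.4569 in; S = I/c = 3.07484 in³.

S_y ≈ 3.075 in³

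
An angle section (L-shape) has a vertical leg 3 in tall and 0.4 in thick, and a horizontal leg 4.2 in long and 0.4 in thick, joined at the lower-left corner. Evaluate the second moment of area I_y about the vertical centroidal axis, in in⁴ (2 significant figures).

Break the section into simple shapes (no overlaps), measuring from the bottom-left corner of the bounding box.
Vertical leg: 0.4 × 3, A = 1.2 in², x = 0.2 in, Ī = 0.016 in⁴.
Horizontal leg (remainder): 3.8 × 0.4, A = 1.52 in², x = 2.3 in, Ī = 1.829 in⁴.
Centroid: x̄ = ΣA·x / ΣA = 1.374 in.
Transfer each piece to the vertical centroidal axis using Ī + A·d² with d = x − 1.374:
  vertical leg: d = -1.174 in → contributes +1.669 in⁴
  horizontal leg (remainder): d = 0.9265 in → contributes +3.134 in⁴
Total I = 4.802 in⁴.

I_y ≈ 4.8 in⁴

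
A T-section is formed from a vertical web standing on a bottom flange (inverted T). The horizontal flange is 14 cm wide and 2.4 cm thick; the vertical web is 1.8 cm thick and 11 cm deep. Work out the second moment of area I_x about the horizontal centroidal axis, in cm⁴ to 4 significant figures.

I_x ≈ 775.0 cm⁴

Treat the section as a set of non-overlapping primitives; coordinates are from the bounding-box lower-left.
Flange: 14 × 2.4, A = 33.6 cm², y = 1.2 cm, Ī = 16.128 cm⁴.
Web: 1.8 × 11, A = 19.8 cm², y = 7.9 cm, Ī = 199.65 cm⁴.
Centroid: ȳ = ΣA·y / ΣA = 3.68427 cm.
Transfer each piece to the horizontal centroidal axis using Ī + A·d² with d = y − 3.68427:
  flange: d = -2.48427 cm → contributes +223.494 cm⁴
  web: d = 4.21573 cm → contributes +551.543 cm⁴
Total I = 775.037 cm⁴.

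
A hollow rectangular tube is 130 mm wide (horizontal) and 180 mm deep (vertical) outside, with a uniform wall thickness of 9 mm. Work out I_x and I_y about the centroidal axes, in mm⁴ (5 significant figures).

Decompose the section into non-overlapping parts with the origin at the bottom-left of its bounding rectangle.
Outer rectangle: 130 × 180, A = 23 400 mm², y = 90 mm, Ī = 63 180 000 mm⁴.
Inner void (subtracted): 112 × 162, A = 18 144 mm², y = 90 mm, Ī = 39 680 928 mm⁴.
By symmetry the centroid is at mid-height, ȳ = 90 mm.
All pieces are centred on the centroidal x-axis, so I = ΣĪ (holes subtracted) = 23 499 072 mm⁴.
Repeating about the centroidal y-axis gives I_y = 13 988 472 mm⁴.

I_x ≈ 2.3499 × 10⁷ mm⁴, I_y ≈ 1.3988 × 10⁷ mm⁴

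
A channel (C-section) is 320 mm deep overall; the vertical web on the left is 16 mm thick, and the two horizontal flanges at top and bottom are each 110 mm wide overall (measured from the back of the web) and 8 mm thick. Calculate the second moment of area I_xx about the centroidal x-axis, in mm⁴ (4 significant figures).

Treat the section as a set of non-overlapping primitives; coordinates are from the bounding-box lower-left.
Web: 16 × 320, A = 5 120 mm², y = 160 mm, Ī = 43 690 667 mm⁴.
Top flange (beyond web): 94 × 8, A = 752 mm², y = 316 mm, Ī = 4010.67 mm⁴.
Bottom flange (beyond web): 94 × 8, A = 752 mm², y = 4 mm, Ī = 4010.67 mm⁴.
By symmetry the centroid is at mid-height, ȳ = 160 mm.
Transfer each piece to the centroidal x-axis using Ī + A·d² with d = y − 160:
  web: d = 0 mm → contributes +43 690 667 mm⁴
  top flange (beyond web): d = 156 mm → contributes +18 304 683 mm⁴
  bottom flange (beyond web): d = -156 mm → contributes +18 304 683 mm⁴
Total I = 80 300 032 mm⁴.

I_xx ≈ 8.030 × 10⁷ mm⁴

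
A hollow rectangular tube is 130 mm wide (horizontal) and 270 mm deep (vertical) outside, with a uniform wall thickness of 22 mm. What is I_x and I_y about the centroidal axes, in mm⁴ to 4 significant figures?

I_x ≈ 1.305 × 10⁸ mm⁴, I_y ≈ 3.745 × 10⁷ mm⁴

Decompose the section into non-overlapping parts with the origin at the bottom-left of its bounding rectangle.
Outer rectangle: 130 × 270, A = 35 100 mm², y = 135 mm, Ī = 213 232 500 mm⁴.
Inner void (subtracted): 86 × 226, A = 19 436 mm², y = 135 mm, Ī = 82 726 095 mm⁴.
By symmetry the centroid is at mid-height, ȳ = 135 mm.
All pieces are centred on the centroidal x-axis, so I = ΣĪ (holes subtracted) = 130 506 405 mm⁴.
Repeating about the centroidal y-axis gives I_y = 37 453 445 mm⁴.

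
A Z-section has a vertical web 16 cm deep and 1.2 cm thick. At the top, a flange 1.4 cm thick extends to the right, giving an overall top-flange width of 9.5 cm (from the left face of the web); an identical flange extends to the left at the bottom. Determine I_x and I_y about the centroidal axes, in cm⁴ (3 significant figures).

I_x ≈ 1650 cm⁴, I_y ≈ 660 cm⁴

Break the section into simple shapes (no overlaps), measuring from the bottom-left corner of the bounding box.
Web: 1.2 × 16, A = 19.2 cm², y = 8 cm, Ī = 409.6 cm⁴.
Top flange (beyond web): 8.3 × 1.4, A = 11.62 cm², y = 15.3 cm, Ī = 1.8979 cm⁴.
Bottom flange (beyond web): 8.3 × 1.4, A = 11.62 cm², y = 0.7 cm, Ī = 1.8979 cm⁴.
Centroid: ȳ = ΣA·y / ΣA = 8 cm.
Transfer each piece to the centroidal x-axis using Ī + A·d² with d = y − 8:
  web: d = 0 cm → contributes +409.6 cm⁴
  top flange (beyond web): d = 7.3 cm → contributes +621.13 cm⁴
  bottom flange (beyond web): d = -7.3 cm → contributes +621.13 cm⁴
Total I = 1651.9 cm⁴.
For the y-axis: x̄ = 8.9 cm.
Repeating about the centroidal y-axis gives I_y = 660.07 cm⁴.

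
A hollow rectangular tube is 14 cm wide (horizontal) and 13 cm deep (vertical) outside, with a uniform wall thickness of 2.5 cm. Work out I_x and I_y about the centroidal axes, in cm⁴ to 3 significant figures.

I_x ≈ 2180 cm⁴, I_y ≈ 2490 cm⁴

Break the section into simple shapes (no overlaps), measuring from the bottom-left corner of the bounding box.
Outer rectangle: 14 × 13, A = 182 cm², y = 6.5 cm, Ī = 2563.2 cm⁴.
Inner void (subtracted): 9 × 8, A = 72 cm², y = 6.5 cm, Ī = 384 cm⁴.
By symmetry the centroid is at mid-height, ȳ = 6.5 cm.
All pieces are centred on the centroidal x-axis, so I = ΣĪ (holes subtracted) = 2179.2 cm⁴.
Repeating about the centroidal y-axis gives I_y = 2486.7 cm⁴.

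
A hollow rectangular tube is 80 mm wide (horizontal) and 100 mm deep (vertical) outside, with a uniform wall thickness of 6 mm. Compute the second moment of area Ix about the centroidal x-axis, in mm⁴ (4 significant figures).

Ix ≈ 2.805 × 10⁶ mm⁴

Split into non-overlapping primitives; take the origin at the lower-left of the bounding box.
Outer rectangle: 80 × 100, A = 8 000 mm², y = 50 mm, Ī = 6 666 667 mm⁴.
Inner void (subtracted): 68 × 88, A = 5 984 mm², y = 50 mm, Ī = 3 861 675 mm⁴.
By symmetry the centroid is at mid-height, ȳ = 50 mm.
All pieces are centred on the centroidal x-axis, so I = ΣĪ (holes subtracted) = 2 804 992 mm⁴.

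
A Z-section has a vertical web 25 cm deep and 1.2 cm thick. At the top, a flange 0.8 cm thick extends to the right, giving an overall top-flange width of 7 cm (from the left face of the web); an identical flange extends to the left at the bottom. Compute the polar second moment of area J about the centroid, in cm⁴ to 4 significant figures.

Decompose the section into non-overlapping parts with the origin at the bottom-left of its bounding rectangle.
Web: 1.2 × 25, A = 30 cm², y = 12.5 cm, Ī = 1562.5 cm⁴.
Top flange (beyond web): 5.8 × 0.8, A = 4.64 cm², y = 24.6 cm, Ī = 0.247467 cm⁴.
Bottom flange (beyond web): 5.8 × 0.8, A = 4.64 cm², y = 0.4 cm, Ī = 0.247467 cm⁴.
Centroid: ȳ = ΣA·y / ΣA = 12.5 cm.
Transfer each piece to the centroidal x-axis using Ī + A·d² with d = y − 12.5:
  web: d = 0 cm → contributes +1562.5 cm⁴
  top flange (beyond web): d = 12.1 cm → contributes +679.59 cm⁴
  bottom flange (beyond web): d = -12.1 cm → contributes +679.59 cm⁴
Total I = 2921.68 cm⁴.
For the y-axis: x̄ = 6.4 cm.
Repeating about the centroidal y-axis gives I_y = 143.295 cm⁴.
Polar second moment: J = I_x + I_y = 3064.97 cm⁴.

J ≈ 3065 cm⁴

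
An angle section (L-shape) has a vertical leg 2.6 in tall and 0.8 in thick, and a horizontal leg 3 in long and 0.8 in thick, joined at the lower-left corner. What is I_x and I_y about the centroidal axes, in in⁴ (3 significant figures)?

I_x ≈ 2.04 in⁴, I_y ≈ 2.97 in⁴

Treat the section as a set of non-overlapping primitives; coordinates are from the bounding-box lower-left.
Vertical leg: 0.8 × 2.6, A = 2.08 in², y = 1.3 in, Ī = 1.1717 in⁴.
Horizontal leg (remainder): 2.2 × 0.8, A = 1.76 in², y = 0.4 in, Ī = 0.093867 in⁴.
Centroid: ȳ = ΣA·y / ΣA = 0.8875 in.
Transfer each piece to the centroidal x-axis using Ī + A·d² with d = y − 0.8875:
  vertical leg: d = 0.4125 in → contributes +1.5257 in⁴
  horizontal leg (remainder): d = -0.4875 in → contributes +0.51214 in⁴
Total I = 2.0378 in⁴.
For the y-axis: x̄ = 1.0875 in.
Repeating about the centroidal y-axis gives I_y = 2.9658 in⁴.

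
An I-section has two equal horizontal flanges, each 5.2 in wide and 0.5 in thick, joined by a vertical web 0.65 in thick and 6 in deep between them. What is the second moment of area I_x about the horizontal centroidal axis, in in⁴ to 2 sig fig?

I_x ≈ 67 in⁴

Decompose the section into non-overlapping parts with the origin at the bottom-left of its bounding rectangle.
Bottom flange: 5.2 × 0.5, A = 2.6 in², y = 0.25 in, Ī = 0.05417 in⁴.
Web: 0.65 × 6, A = 3.9 in², y = 3.5 in, Ī = 11.7 in⁴.
Top flange: 5.2 × 0.5, A = 2.6 in², y = 6.75 in, Ī = 0.05417 in⁴.
By symmetry the centroid is at mid-height, ȳ = 3.5 in.
Transfer each piece to the horizontal centroidal axis using Ī + A·d² with d = y − 3.5:
  bottom flange: d = -3.25 in → contributes +27.52 in⁴
  web: d = 0 in → contributes +11.7 in⁴
  top flange: d = 3.25 in → contributes +27.52 in⁴
Total I = 66.73 in⁴.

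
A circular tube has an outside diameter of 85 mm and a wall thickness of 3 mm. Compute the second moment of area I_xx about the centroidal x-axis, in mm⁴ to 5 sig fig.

I_xx ≈ 6.5043 × 10⁵ mm⁴

Decompose the section into non-overlapping parts with the origin at the bottom-left of its bounding rectangle.
Outer circle: ⌀85, A = 5674.502 mm², y = 42.5 mm, Ī = 2 562 392 mm⁴.
Bore (subtracted): ⌀79, A = 4901.67 mm², y = 42.5 mm, Ī = 1 911 958 mm⁴.
By symmetry the centroid is at mid-height, ȳ = 42.5 mm.
All pieces are centred on the centroidal x-axis, so I = ΣĪ (holes subtracted) = 650434.6 mm⁴.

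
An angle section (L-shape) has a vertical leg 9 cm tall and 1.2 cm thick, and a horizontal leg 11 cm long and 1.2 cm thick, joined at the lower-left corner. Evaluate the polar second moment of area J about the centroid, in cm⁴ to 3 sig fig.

Treat the section as a set of non-overlapping primitives; coordinates are from the bounding-box lower-left.
Vertical leg: 1.2 × 9, A = 10.8 cm², y = 4.5 cm, Ī = 72.9 cm⁴.
Horizontal leg (remainder): 9.8 × 1.2, A = 11.76 cm², y = 0.6 cm, Ī = 1.4112 cm⁴.
Centroid: ȳ = ΣA·y / ΣA = 2.467 cm.
Transfer each piece to the centroidal x-axis using Ī + A·d² with d = y − 2.467:
  vertical leg: d = 2.033 cm → contributes +117.54 cm⁴
  horizontal leg (remainder): d = -1.867 cm → contributes +42.404 cm⁴
Total I = 159.94 cm⁴.
For the y-axis: x̄ = 3.467 cm.
Repeating about the centroidal y-axis gives I_y = 265.72 cm⁴.
Polar second moment: J = I_x + I_y = 425.66 cm⁴.

J ≈ 426 cm⁴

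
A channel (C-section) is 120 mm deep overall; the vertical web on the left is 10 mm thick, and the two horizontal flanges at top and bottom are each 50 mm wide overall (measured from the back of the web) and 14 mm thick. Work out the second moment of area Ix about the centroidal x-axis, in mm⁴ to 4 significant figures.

Treat the section as a set of non-overlapping primitives; coordinates are from the bounding-box lower-left.
Web: 10 × 120, A = 1 200 mm², y = 60 mm, Ī = 1 440 000 mm⁴.
Top flange (beyond web): 40 × 14, A = 560 mm², y = 113 mm, Ī = 9146.67 mm⁴.
Bottom flange (beyond web): 40 × 14, A = 560 mm², y = 7 mm, Ī = 9146.67 mm⁴.
By symmetry the centroid is at mid-height, ȳ = 60 mm.
Transfer each piece to the centroidal x-axis using Ī + A·d² with d = y − 60:
  web: d = 0 mm → contributes +1 440 000 mm⁴
  top flange (beyond web): d = 53 mm → contributes +1 582 187 mm⁴
  bottom flange (beyond web): d = -53 mm → contributes +1 582 187 mm⁴
Total I = 4 604 373 mm⁴.

Ix ≈ 4.604 × 10⁶ mm⁴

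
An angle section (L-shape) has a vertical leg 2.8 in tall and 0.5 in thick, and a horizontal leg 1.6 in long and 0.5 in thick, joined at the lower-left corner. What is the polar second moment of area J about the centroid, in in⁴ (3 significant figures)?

J ≈ 1.79 in⁴

Break the section into simple shapes (no overlaps), measuring from the bottom-left corner of the bounding box.
Vertical leg: 0.5 × 2.8, A = 1.4 in², y = 1.4 in, Ī = 0.91467 in⁴.
Horizontal leg (remainder): 1.1 × 0.5, A = 0.55 in², y = 0.25 in, Ī = 0.011458 in⁴.
Centroid: ȳ = ΣA·y / ΣA = 1.0756 in.
Transfer each piece to the centroidal x-axis using Ī + A·d² with d = y − 1.0756:
  vertical leg: d = 0.32436 in → contributes +1.062 in⁴
  horizontal leg (remainder): d = -0.82564 in → contributes +0.38638 in⁴
Total I = 1.4483 in⁴.
For the y-axis: x̄ = 0.47564 in.
Repeating about the centroidal y-axis gives I_y = 0.33734 in⁴.
Polar second moment: J = I_x + I_y = 1.7857 in⁴.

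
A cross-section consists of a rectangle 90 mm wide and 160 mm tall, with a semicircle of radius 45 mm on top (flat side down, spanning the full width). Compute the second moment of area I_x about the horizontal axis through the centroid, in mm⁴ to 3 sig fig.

Split into non-overlapping primitives; take the origin at the lower-left of the bounding box.
Rectangular body: 90 × 160, A = 14 400 mm², y = 80 mm, Ī = 30 720 000 mm⁴.
Semicircular cap: semicircle r = 45, A = 3180.9 mm², y = 179.1 mm, Ī = 450 072 mm⁴.
Centroid: ȳ = ΣA·y / ΣA = 97.93 mm.
Transfer each piece to the horizontal axis through the centroid using Ī + A·d² with d = y − 97.93:
  rectangular body: d = -17.93 mm → contributes +35 349 210 mm⁴
  semicircular cap: d = 81.169 mm → contributes +21 406 850 mm⁴
Total I = 56 756 060 mm⁴.

I_x ≈ 5.68 × 10⁷ mm⁴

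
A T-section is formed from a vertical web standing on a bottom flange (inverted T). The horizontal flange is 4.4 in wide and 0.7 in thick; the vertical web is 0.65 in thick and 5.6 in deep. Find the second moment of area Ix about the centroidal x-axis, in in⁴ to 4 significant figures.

Treat the section as a set of non-overlapping primitives; coordinates are from the bounding-box lower-left.
Flange: 4.4 × 0.7, A = 3.08 in², y = 0.35 in, Ī = 0.125767 in⁴.
Web: 0.65 × 5.6, A = 3.64 in², y = 3.5 in, Ī = 9.51253 in⁴.
Centroid: ȳ = ΣA·y / ΣA = 2.05625 in.
Transfer each piece to the centroidal x-axis using Ī + A·d² with d = y − 2.05625:
  flange: d = -1.70625 in → contributes +9.09254 in⁴
  web: d = 1.44375 in → contributes +17.0998 in⁴
Total I = 26.1923 in⁴.

Ix ≈ 26.19 in⁴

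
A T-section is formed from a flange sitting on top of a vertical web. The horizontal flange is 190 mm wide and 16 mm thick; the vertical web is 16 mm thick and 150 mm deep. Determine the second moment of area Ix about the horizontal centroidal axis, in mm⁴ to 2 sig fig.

Decompose the section into non-overlapping parts with the origin at the bottom-left of its bounding rectangle.
Flange: 190 × 16, A = 3 040 mm², y = 158 mm, Ī = 64 853 mm⁴.
Web: 16 × 150, A = 2 400 mm², y = 75 mm, Ī = 4 500 000 mm⁴.
Centroid: ȳ = ΣA·y / ΣA = 121.4 mm.
Transfer each piece to the horizontal centroidal axis using Ī + A·d² with d = y − 121.4:
  flange: d = 36.62 mm → contributes +4 141 044 mm⁴
  web: d = -46.38 mm → contributes +9 663 174 mm⁴
Total I = 13 804 218 mm⁴.

Ix ≈ 1.4 × 10⁷ mm⁴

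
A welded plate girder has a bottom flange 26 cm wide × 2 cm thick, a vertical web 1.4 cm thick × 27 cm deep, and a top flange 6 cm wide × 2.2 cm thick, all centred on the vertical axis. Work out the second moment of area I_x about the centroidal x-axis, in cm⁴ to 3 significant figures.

I_x ≈ 1.30 × 10⁴ cm⁴

Treat the section as a set of non-overlapping primitives; coordinates are from the bounding-box lower-left.
Bottom plate: 26 × 2, A = 52 cm², y = 1 cm, Ī = 17.333 cm⁴.
Web plate: 1.4 × 27, A = 37.8 cm², y = 15.5 cm, Ī = 2296.4 cm⁴.
Top plate: 6 × 2.2, A = 13.2 cm², y = 30.1 cm, Ī = 5.324 cm⁴.
Centroid: ȳ = ΣA·y / ΣA = 10.051 cm.
Transfer each piece to the centroidal x-axis using Ī + A·d² with d = y − 10.051:
  bottom plate: d = -9.0507 cm → contributes +4276.9 cm⁴
  web plate: d = 5.4493 cm → contributes +3418.8 cm⁴
  top plate: d = 20.049 cm → contributes +5311.4 cm⁴
Total I = 13 007 cm⁴.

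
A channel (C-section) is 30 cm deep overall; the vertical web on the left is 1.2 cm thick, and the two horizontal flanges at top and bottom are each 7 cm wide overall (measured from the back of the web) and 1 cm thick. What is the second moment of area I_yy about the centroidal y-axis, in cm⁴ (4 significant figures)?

I_yy ≈ 144.3 cm⁴

Decompose the section into non-overlapping parts with the origin at the bottom-left of its bounding rectangle.
Web: 1.2 × 30, A = 36 cm², x = 0.6 cm, Ī = 4.32 cm⁴.
Top flange (beyond web): 5.8 × 1, A = 5.8 cm², x = 4.1 cm, Ī = 16.2593 cm⁴.
Bottom flange (beyond web): 5.8 × 1, A = 5.8 cm², x = 4.1 cm, Ī = 16.2593 cm⁴.
Centroid: x̄ = ΣA·x / ΣA = 1.45294 cm.
Transfer each piece to the centroidal y-axis using Ī + A·d² with d = x − 1.45294:
  web: d = -0.852941 cm → contributes +30.5103 cm⁴
  top flange (beyond web): d = 2.64706 cm → contributes +56.8995 cm⁴
  bottom flange (beyond web): d = 2.64706 cm → contributes +56.8995 cm⁴
Total I = 144.309 cm⁴.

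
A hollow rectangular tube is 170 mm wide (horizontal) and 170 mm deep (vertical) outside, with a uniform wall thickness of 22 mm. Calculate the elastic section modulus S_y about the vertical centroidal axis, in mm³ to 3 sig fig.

Break the section into simple shapes (no overlaps), measuring from the bottom-left corner of the bounding box.
Outer rectangle: 170 × 170, A = 28 900 mm², x = 85 mm, Ī = 69 600 833 mm⁴.
Inner void (subtracted): 126 × 126, A = 15 876 mm², x = 85 mm, Ī = 21 003 948 mm⁴.
By symmetry the centroid is at mid-width, x̄ = 85 mm.
All pieces are centred on the vertical centroidal axis, so I = ΣĪ (holes subtracted) = 48 596 885 mm⁴.
Extreme fibre distance c = 85 mm; S = I/c = 571 728 mm³.

S_y ≈ 5.72 × 10⁵ mm³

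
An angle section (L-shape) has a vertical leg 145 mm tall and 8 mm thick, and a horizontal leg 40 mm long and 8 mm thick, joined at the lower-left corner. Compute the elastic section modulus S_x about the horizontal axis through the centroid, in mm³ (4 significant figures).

S_x ≈ 3.555 × 10⁴ mm³

Treat the section as a set of non-overlapping primitives; coordinates are from the bounding-box lower-left.
Vertical leg: 8 × 145, A = 1 160 mm², y = 72.5 mm, Ī = 2 032 417 mm⁴.
Horizontal leg (remainder): 32 × 8, A = 256 mm², y = 4 mm, Ī = 1365.33 mm⁴.
Centroid: ȳ = ΣA·y / ΣA = 60.1158 mm.
Transfer each piece to the horizontal axis through the centroid using Ī + A·d² with d = y − 60.1158:
  vertical leg: d = 12.3842 mm → contributes +2 210 323 mm⁴
  horizontal leg (remainder): d = -56.1158 mm → contributes +807 506 mm⁴
Total I = 3 017 829 mm⁴.
Extreme fibre distance c = 84.8842 mm; S = I/c = 35552.3 mm³.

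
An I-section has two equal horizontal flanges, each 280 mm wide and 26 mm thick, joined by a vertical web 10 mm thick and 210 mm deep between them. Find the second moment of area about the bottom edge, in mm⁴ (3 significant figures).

Treat the section as a set of non-overlapping primitives; coordinates are from the bounding-box lower-left.
Bottom flange: 280 × 26, A = 7 280 mm², y = 13 mm, Ī = 410 107 mm⁴.
Web: 10 × 210, A = 2 100 mm², y = 131 mm, Ī = 7 717 500 mm⁴.
Top flange: 280 × 26, A = 7 280 mm², y = 249 mm, Ī = 410 107 mm⁴.
Transfer each piece to the base of the section using Ī + A·d² with d = y − 0:
  bottom flange: d = 13 mm → contributes +1 640 427 mm⁴
  web: d = 131 mm → contributes +43 755 600 mm⁴
  top flange: d = 249 mm → contributes +451 777 387 mm⁴
Total I = 497 173 413 mm⁴.

I_base ≈ 4.97 × 10⁸ mm⁴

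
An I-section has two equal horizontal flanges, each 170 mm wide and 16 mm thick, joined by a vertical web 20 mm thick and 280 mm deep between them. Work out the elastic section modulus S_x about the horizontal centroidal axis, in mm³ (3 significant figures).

Break the section into simple shapes (no overlaps), measuring from the bottom-left corner of the bounding box.
Bottom flange: 170 × 16, A = 2 720 mm², y = 8 mm, Ī = 58 027 mm⁴.
Web: 20 × 280, A = 5 600 mm², y = 156 mm, Ī = 36 586 667 mm⁴.
Top flange: 170 × 16, A = 2 720 mm², y = 304 mm, Ī = 58 027 mm⁴.
By symmetry the centroid is at mid-height, ȳ = 156 mm.
Transfer each piece to the horizontal centroidal axis using Ī + A·d² with d = y − 156:
  bottom flange: d = -148 mm → contributes +59 636 907 mm⁴
  web: d = 0 mm → contributes +36 586 667 mm⁴
  top flange: d = 148 mm → contributes +59 636 907 mm⁴
Total I = 155 860 480 mm⁴.
Extreme fibre distance c = 156 mm; S = I/c = 999 106 mm³.

S_x ≈ 9.99 × 10⁵ mm³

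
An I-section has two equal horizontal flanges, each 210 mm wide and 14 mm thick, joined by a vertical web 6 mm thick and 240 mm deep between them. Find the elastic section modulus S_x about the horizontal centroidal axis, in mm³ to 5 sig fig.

Split into non-overlapping primitives; take the origin at the lower-left of the bounding box.
Bottom flange: 210 × 14, A = 2 940 mm², y = 7 mm, Ī = 48 020 mm⁴.
Web: 6 × 240, A = 1 440 mm², y = 134 mm, Ī = 6 912 000 mm⁴.
Top flange: 210 × 14, A = 2 940 mm², y = 261 mm, Ī = 48 020 mm⁴.
By symmetry the centroid is at mid-height, ȳ = 134 mm.
Transfer each piece to the horizontal centroidal axis using Ī + A·d² with d = y − 134:
  bottom flange: d = -127 mm → contributes +47 467 280 mm⁴
  web: d = 0 mm → contributes +6 912 000 mm⁴
  top flange: d = 127 mm → contributes +47 467 280 mm⁴
Total I = 101 846 560 mm⁴.
Extreme fibre distance c = 134 mm; S = I/c = 760 049 mm³.

S_x ≈ 7.6005 × 10⁵ mm³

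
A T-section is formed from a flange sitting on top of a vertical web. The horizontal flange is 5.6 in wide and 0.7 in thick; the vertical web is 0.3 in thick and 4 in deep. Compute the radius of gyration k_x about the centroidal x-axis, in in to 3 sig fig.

k_x ≈ 1.16 in

Treat the section as a set of non-overlapping primitives; coordinates are from the bounding-box lower-left.
Flange: 5.6 × 0.7, A = 3.92 in², y = 4.35 in, Ī = 0.16007 in⁴.
Web: 0.3 × 4, A = 1.2 in², y = 2 in, Ī = 1.6 in⁴.
Centroid: ȳ = ΣA·y / ΣA = 3.7992 in.
Transfer each piece to the centroidal x-axis using Ī + A·d² with d = y − 3.7992:
  flange: d = 0.55078 in → contributes +1.3492 in⁴
  web: d = -1.7992 in → contributes +5.4846 in⁴
Total I = 6.8339 in⁴.
Radius of gyration: k = √(I/A) = √(6.8339 / 5.12) = 1.1553 in.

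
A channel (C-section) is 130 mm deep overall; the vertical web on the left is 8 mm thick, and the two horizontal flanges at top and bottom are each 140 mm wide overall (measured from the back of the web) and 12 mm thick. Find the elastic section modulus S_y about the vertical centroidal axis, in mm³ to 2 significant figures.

S_y ≈ 1.0 × 10⁵ mm³

Break the section into simple shapes (no overlaps), measuring from the bottom-left corner of the bounding box.
Web: 8 × 130, A = 1 040 mm², x = 4 mm, Ī = 5 547 mm⁴.
Top flange (beyond web): 132 × 12, A = 1 584 mm², x = 74 mm, Ī = 2 299 968 mm⁴.
Bottom flange (beyond web): 132 × 12, A = 1 584 mm², x = 74 mm, Ī = 2 299 968 mm⁴.
Centroid: x̄ = ΣA·x / ΣA = 56.7 mm.
Transfer each piece to the vertical centroidal axis using Ī + A·d² with d = x − 56.7:
  web: d = -52.7 mm → contributes +2 893 887 mm⁴
  top flange (beyond web): d = 17.3 mm → contributes +2 774 064 mm⁴
  bottom flange (beyond web): d = 17.3 mm → contributes +2 774 064 mm⁴
Total I = 8 442 015 mm⁴.
Extreme fibre distance c = 83.3 mm; S = I/c = 101 344 mm³.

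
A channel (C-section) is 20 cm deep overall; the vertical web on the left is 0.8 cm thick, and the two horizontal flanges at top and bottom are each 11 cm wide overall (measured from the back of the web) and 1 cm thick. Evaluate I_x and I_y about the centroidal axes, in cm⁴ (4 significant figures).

Split into non-overlapping primitives; take the origin at the lower-left of the bounding box.
Web: 0.8 × 20, A = 16 cm², y = 10 cm, Ī = 533.333 cm⁴.
Top flange (beyond web): 10.2 × 1, A = 10.2 cm², y = 19.5 cm, Ī = 0.85 cm⁴.
Bottom flange (beyond web): 10.2 × 1, A = 10.2 cm², y = 0.5 cm, Ī = 0.85 cm⁴.
By symmetry the centroid is at mid-height, ȳ = 10 cm.
Transfer each piece to the centroidal x-axis using Ī + A·d² with d = y − 10:
  web: d = 0 cm → contributes +533.333 cm⁴
  top flange (beyond web): d = 9.5 cm → contributes +921.4 cm⁴
  bottom flange (beyond web): d = -9.5 cm → contributes +921.4 cm⁴
Total I = 2376.13 cm⁴.
For the y-axis: x̄ = 3.48242 cm.
Repeating about the centroidal y-axis gives I_y = 448.974 cm⁴.

I_x ≈ 2376 cm⁴, I_y ≈ 449.0 cm⁴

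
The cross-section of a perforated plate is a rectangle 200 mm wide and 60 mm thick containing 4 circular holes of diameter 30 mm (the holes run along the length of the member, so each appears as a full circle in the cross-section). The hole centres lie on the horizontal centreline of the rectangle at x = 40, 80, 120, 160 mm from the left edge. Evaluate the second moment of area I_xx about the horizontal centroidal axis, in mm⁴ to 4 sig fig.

Treat the section as a set of non-overlapping primitives; coordinates are from the bounding-box lower-left.
Plate: 200 × 60, A = 12 000 mm², y = 30 mm, Ī = 3 600 000 mm⁴.
Hole 1 (subtracted): ⌀30, A = 706.858 mm², y = 30 mm, Ī = 39760.8 mm⁴.
Hole 2 (subtracted): ⌀30, A = 706.858 mm², y = 30 mm, Ī = 39760.8 mm⁴.
Hole 3 (subtracted): ⌀30, A = 706.858 mm², y = 30 mm, Ī = 39760.8 mm⁴.
Hole 4 (subtracted): ⌀30, A = 706.858 mm², y = 30 mm, Ī = 39760.8 mm⁴.
By symmetry the centroid is at mid-height, ȳ = 30 mm.
All pieces are centred on the horizontal centroidal axis, so I = ΣĪ (holes subtracted) = 3 440 957 mm⁴.

I_xx ≈ 3.441 × 10⁶ mm⁴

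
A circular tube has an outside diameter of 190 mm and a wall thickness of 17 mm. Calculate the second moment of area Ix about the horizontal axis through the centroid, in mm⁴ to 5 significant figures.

Ix ≈ 3.4900 × 10⁷ mm⁴

Decompose the section into non-overlapping parts with the origin at the bottom-left of its bounding rectangle.
Outer circle: ⌀190, A = 28352.87 mm², y = 95 mm, Ī = 63 971 171 mm⁴.
Bore (subtracted): ⌀156, A = 19113.45 mm², y = 95 mm, Ī = 29 071 557 mm⁴.
By symmetry the centroid is at mid-height, ȳ = 95 mm.
All pieces are centred on the horizontal axis through the centroid, so I = ΣĪ (holes subtracted) = 34 899 614 mm⁴.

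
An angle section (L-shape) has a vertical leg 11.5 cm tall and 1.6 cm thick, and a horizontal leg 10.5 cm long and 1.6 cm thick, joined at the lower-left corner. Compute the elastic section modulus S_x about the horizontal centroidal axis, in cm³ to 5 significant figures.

S_x ≈ 50.890 cm³

Split into non-overlapping primitives; take the origin at the lower-left of the bounding box.
Vertical leg: 1.6 × 11.5, A = 18.4 cm², y = 5.75 cm, Ī = 202.7833 cm⁴.
Horizontal leg (remainder): 8.9 × 1.6, A = 14.24 cm², y = 0.8 cm, Ī = 3.037867 cm⁴.
Centroid: ȳ = ΣA·y / ΣA = 3.590441 cm.
Transfer each piece to the horizontal centroidal axis using Ī + A·d² with d = y − 3.590441:
  vertical leg: d = 2.159559 cm → contributes +288.5953 cm⁴
  horizontal leg (remainder): d = -2.790441 cm → contributes +113.9185 cm⁴
Total I = 402.5138 cm⁴.
Extreme fibre distance c = 7.909559 cm; S = I/c = 50.88954 cm³.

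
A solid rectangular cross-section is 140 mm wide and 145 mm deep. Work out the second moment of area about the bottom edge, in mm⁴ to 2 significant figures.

The section: 140 × 145, A = 20 300 mm², y = 72.5 mm, Ī = 35 567 292 mm⁴.
Transfer it to the bottom edge using Ī + A·d² with d = y − 0:
  the section: d = 72.5 mm → contributes +142 269 167 mm⁴
Total I = 142 269 167 mm⁴.

I_base ≈ 1.4 × 10⁸ mm⁴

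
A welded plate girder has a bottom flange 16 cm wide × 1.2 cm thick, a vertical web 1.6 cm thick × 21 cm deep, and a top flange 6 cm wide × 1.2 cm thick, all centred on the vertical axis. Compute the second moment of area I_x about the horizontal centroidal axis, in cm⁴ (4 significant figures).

Split into non-overlapping primitives; take the origin at the lower-left of the bounding box.
Bottom plate: 16 × 1.2, A = 19.2 cm², y = 0.6 cm, Ī = 2.304 cm⁴.
Web plate: 1.6 × 21, A = 33.6 cm², y = 11.7 cm, Ī = 1234.8 cm⁴.
Top plate: 6 × 1.2, A = 7.2 cm², y = 22.8 cm, Ī = 0.864 cm⁴.
Centroid: ȳ = ΣA·y / ΣA = 9.48 cm.
Transfer each piece to the horizontal centroidal axis using Ī + A·d² with d = y − 9.48:
  bottom plate: d = -8.88 cm → contributes +1516.31 cm⁴
  web plate: d = 2.22 cm → contributes +1400.39 cm⁴
  top plate: d = 13.32 cm → contributes +1278.31 cm⁴
Total I = 4195.01 cm⁴.

I_x ≈ 4195 cm⁴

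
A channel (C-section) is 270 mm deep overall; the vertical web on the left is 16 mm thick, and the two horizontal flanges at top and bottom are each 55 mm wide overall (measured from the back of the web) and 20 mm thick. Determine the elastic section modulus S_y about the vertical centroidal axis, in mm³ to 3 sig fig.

S_y ≈ 2.91 × 10⁴ mm³

Break the section into simple shapes (no overlaps), measuring from the bottom-left corner of the bounding box.
Web: 16 × 270, A = 4 320 mm², x = 8 mm, Ī = 92 160 mm⁴.
Top flange (beyond web): 39 × 20, A = 780 mm², x = 35.5 mm, Ī = 98 865 mm⁴.
Bottom flange (beyond web): 39 × 20, A = 780 mm², x = 35.5 mm, Ī = 98 865 mm⁴.
Centroid: x̄ = ΣA·x / ΣA = 15.296 mm.
Transfer each piece to the vertical centroidal axis using Ī + A·d² with d = x − 15.296:
  web: d = -7.2959 mm → contributes +322 115 mm⁴
  top flange (beyond web): d = 20.204 mm → contributes +417 265 mm⁴
  bottom flange (beyond web): d = 20.204 mm → contributes +417 265 mm⁴
Total I = 1 156 645 mm⁴.
Extreme fibre distance c = 39.704 mm; S = I/c = 29 132 mm³.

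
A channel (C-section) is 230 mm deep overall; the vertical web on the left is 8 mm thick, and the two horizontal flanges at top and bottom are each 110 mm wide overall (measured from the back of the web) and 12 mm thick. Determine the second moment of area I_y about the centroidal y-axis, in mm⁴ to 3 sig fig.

I_y ≈ 5.31 × 10⁶ mm⁴

Decompose the section into non-overlapping parts with the origin at the bottom-left of its bounding rectangle.
Web: 8 × 230, A = 1 840 mm², x = 4 mm, Ī = 9813.3 mm⁴.
Top flange (beyond web): 102 × 12, A = 1 224 mm², x = 59 mm, Ī = 1 061 208 mm⁴.
Bottom flange (beyond web): 102 × 12, A = 1 224 mm², x = 59 mm, Ī = 1 061 208 mm⁴.
Centroid: x̄ = ΣA·x / ΣA = 35.399 mm.
Transfer each piece to the centroidal y-axis using Ī + A·d² with d = x − 35.399:
  web: d = -31.399 mm → contributes +1 823 894 mm⁴
  top flange (beyond web): d = 23.601 mm → contributes +1 742 970 mm⁴
  bottom flange (beyond web): d = 23.601 mm → contributes +1 742 970 mm⁴
Total I = 5 309 834 mm⁴.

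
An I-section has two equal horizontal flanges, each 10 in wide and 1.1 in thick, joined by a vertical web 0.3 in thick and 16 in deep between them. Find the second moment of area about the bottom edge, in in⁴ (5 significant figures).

I_base ≈ 3932.2 in⁴

Split into non-overlapping primitives; take the origin at the lower-left of the bounding box.
Bottom flange: 10 × 1.1, A = 11 in², y = 0.55 in, Ī = 1.109167 in⁴.
Web: 0.3 × 16, A = 4.8 in², y = 9.1 in, Ī = 102.4 in⁴.
Top flange: 10 × 1.1, A = 11 in², y = 17.65 in, Ī = 1.109167 in⁴.
Transfer each piece to a horizontal axis along the bottom face using Ī + A·d² with d = y − 0:
  bottom flange: d = 0.55 in → contributes +4.436667 in⁴
  web: d = 9.1 in → contributes +499.888 in⁴
  top flange: d = 17.65 in → contributes +3427.857 in⁴
Total I = 3932.181 in⁴.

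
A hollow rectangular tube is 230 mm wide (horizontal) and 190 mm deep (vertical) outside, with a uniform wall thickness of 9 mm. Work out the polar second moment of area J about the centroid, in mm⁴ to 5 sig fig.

Treat the section as a set of non-overlapping primitives; coordinates are from the bounding-box lower-left.
Outer rectangle: 230 × 190, A = 43 700 mm², y = 95 mm, Ī = 131 464 167 mm⁴.
Inner void (subtracted): 212 × 172, A = 36 464 mm², y = 95 mm, Ī = 89 895 915 mm⁴.
By symmetry the centroid is at mid-height, ȳ = 95 mm.
All pieces are centred on the centroidal x-axis, so I = ΣĪ (holes subtracted) = 41 568 252 mm⁴.
Repeating about the centroidal y-axis gives I_y = 56 074 332 mm⁴.
Polar second moment: J = I_x + I_y = 97 642 584 mm⁴.

J ≈ 9.7643 × 10⁷ mm⁴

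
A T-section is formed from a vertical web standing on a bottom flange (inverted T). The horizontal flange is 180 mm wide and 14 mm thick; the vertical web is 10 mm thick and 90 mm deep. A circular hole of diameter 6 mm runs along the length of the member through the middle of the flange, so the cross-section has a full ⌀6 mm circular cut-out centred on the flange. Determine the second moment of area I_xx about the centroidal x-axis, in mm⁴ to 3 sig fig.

I_xx ≈ 2.44 × 10⁶ mm⁴

Treat the section as a set of non-overlapping primitives; coordinates are from the bounding-box lower-left.
Flange: 180 × 14, A = 2 520 mm², y = 7 mm, Ī = 41 160 mm⁴.
Web: 10 × 90, A = 900 mm², y = 59 mm, Ī = 607 500 mm⁴.
Hole (subtracted): ⌀6, A = 28.274 mm², y = 7 mm, Ī = 63.617 mm⁴.
Centroid: ȳ = ΣA·y / ΣA = 20.798 mm.
Transfer each piece to the centroidal x-axis using Ī + A·d² with d = y − 20.798:
  flange: d = -13.798 mm → contributes +520 950 mm⁴
  web: d = 38.202 mm → contributes +1 920 934 mm⁴
  hole: d = -13.798 mm → contributes −5446.8 mm⁴
Total I = 2 436 437 mm⁴.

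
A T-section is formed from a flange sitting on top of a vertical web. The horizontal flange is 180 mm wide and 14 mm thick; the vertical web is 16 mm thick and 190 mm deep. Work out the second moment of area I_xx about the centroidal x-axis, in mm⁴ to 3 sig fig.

Split into non-overlapping primitives; take the origin at the lower-left of the bounding box.
Flange: 180 × 14, A = 2 520 mm², y = 197 mm, Ī = 41 160 mm⁴.
Web: 16 × 190, A = 3 040 mm², y = 95 mm, Ī = 9 145 333 mm⁴.
Centroid: ȳ = ΣA·y / ΣA = 141.23 mm.
Transfer each piece to the centroidal x-axis using Ī + A·d² with d = y − 141.23:
  flange: d = 55.77 mm → contributes +7 879 037 mm⁴
  web: d = -46.23 mm → contributes +15 642 521 mm⁴
Total I = 23 521 559 mm⁴.

I_xx ≈ 2.35 × 10⁷ mm⁴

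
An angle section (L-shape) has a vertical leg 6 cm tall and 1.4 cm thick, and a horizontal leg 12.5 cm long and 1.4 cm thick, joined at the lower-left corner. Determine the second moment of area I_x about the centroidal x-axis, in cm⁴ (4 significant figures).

Break the section into simple shapes (no overlaps), measuring from the bottom-left corner of the bounding box.
Vertical leg: 1.4 × 6, A = 8.4 cm², y = 3 cm, Ī = 25.2 cm⁴.
Horizontal leg (remainder): 11.1 × 1.4, A = 15.54 cm², y = 0.7 cm, Ī = 2.5382 cm⁴.
Centroid: ȳ = ΣA·y / ΣA = 1.50702 cm.
Transfer each piece to the centroidal x-axis using Ī + A·d² with d = y − 1.50702:
  vertical leg: d = 1.49298 cm → contributes +43.9236 cm⁴
  horizontal leg (remainder): d = -0.807018 cm → contributes +12.659 cm⁴
Total I = 56.5826 cm⁴.

I_x ≈ 56.58 cm⁴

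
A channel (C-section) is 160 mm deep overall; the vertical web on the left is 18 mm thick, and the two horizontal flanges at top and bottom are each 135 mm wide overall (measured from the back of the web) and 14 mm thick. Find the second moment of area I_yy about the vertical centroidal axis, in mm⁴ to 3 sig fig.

I_yy ≈ 1.08 × 10⁷ mm⁴

Decompose the section into non-overlapping parts with the origin at the bottom-left of its bounding rectangle.
Web: 18 × 160, A = 2 880 mm², x = 9 mm, Ī = 77 760 mm⁴.
Top flange (beyond web): 117 × 14, A = 1 638 mm², x = 76.5 mm, Ī = 1 868 549 mm⁴.
Bottom flange (beyond web): 117 × 14, A = 1 638 mm², x = 76.5 mm, Ī = 1 868 549 mm⁴.
Centroid: x̄ = ΣA·x / ΣA = 44.921 mm.
Transfer each piece to the vertical centroidal axis using Ī + A·d² with d = x − 44.921:
  web: d = -35.921 mm → contributes +3 793 887 mm⁴
  top flange (beyond web): d = 31.579 mm → contributes +3 502 011 mm⁴
  bottom flange (beyond web): d = 31.579 mm → contributes +3 502 011 mm⁴
Total I = 10 797 910 mm⁴.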